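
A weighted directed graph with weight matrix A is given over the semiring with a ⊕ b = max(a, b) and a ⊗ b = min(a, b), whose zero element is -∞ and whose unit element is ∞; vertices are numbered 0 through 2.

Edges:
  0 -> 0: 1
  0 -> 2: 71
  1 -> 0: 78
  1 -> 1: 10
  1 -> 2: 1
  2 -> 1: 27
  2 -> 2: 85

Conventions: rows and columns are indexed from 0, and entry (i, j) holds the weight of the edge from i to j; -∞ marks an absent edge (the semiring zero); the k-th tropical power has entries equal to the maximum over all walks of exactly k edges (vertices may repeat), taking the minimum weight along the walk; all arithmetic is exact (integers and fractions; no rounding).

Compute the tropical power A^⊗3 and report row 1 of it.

A^⊗2:
  [1, 27, 71]
  [10, 10, 71]
  [27, 27, 85]
A^⊗3:
  [27, 27, 71]
  [10, 27, 71]
  [27, 27, 85]
Answer: row 1 of A^⊗3 = [10, 27, 71]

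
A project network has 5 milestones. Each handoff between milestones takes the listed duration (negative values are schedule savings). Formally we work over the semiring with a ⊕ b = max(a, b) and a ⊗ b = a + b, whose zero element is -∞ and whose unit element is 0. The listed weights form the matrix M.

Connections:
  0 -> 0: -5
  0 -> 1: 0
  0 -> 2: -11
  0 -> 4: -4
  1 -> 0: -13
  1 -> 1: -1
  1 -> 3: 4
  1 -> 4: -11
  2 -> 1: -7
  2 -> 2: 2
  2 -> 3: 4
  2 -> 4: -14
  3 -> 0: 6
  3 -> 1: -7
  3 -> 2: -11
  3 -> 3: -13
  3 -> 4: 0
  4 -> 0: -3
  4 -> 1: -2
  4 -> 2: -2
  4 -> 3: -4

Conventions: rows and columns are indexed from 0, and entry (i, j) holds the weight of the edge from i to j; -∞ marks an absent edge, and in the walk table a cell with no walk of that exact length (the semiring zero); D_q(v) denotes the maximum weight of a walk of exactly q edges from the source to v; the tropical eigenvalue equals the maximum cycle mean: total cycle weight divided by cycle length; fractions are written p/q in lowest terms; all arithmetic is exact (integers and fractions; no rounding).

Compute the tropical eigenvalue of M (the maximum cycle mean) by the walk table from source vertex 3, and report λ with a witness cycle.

q=0: [-∞, -∞, -∞, 0, -∞]
q=1: [6, -7, -11, -13, 0]
q=2: [1, 6, -2, -3, 2]
q=3: [3, 5, 0, 10, -3]
q=4: [16, 4, 2, 9, 10]
q=5: [15, 16, 8, 8, 12]
Optimal cycle mean attained by: cycle 0->1->3->0, total 0 + 4 + 6, length 3.
Answer: λ = 10/3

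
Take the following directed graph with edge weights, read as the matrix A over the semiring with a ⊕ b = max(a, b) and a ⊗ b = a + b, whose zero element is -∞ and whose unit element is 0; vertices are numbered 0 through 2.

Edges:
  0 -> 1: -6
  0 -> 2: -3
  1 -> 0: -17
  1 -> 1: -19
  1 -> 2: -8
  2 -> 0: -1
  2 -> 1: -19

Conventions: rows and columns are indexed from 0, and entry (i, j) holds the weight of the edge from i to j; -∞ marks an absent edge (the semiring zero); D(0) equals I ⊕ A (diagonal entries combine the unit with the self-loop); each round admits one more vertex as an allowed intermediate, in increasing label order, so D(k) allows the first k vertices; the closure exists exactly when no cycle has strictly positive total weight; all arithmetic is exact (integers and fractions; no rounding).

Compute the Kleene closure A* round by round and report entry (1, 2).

D(0):
  [0, -6, -3]
  [-17, 0, -8]
  [-1, -19, 0]
D(1):
  [0, -6, -3]
  [-17, 0, -8]
  [-1, -7, 0]
D(2):
  [0, -6, -3]
  [-17, 0, -8]
  [-1, -7, 0]
D(3):
  [0, -6, -3]
  [-9, 0, -8]
  [-1, -7, 0]
Answer: A*[1][2] = -8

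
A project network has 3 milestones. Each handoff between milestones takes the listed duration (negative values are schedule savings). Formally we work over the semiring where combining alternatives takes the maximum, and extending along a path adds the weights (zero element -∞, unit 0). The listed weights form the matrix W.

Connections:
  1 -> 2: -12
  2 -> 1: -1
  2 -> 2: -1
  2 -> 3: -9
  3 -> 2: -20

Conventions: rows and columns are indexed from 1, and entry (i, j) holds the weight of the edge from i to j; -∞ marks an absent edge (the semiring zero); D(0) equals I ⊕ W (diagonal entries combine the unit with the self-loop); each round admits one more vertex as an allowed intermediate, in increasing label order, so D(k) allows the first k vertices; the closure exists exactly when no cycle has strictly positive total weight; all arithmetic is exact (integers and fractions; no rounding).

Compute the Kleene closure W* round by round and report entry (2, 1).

D(0):
  [0, -12, -∞]
  [-1, 0, -9]
  [-∞, -20, 0]
D(1):
  [0, -12, -∞]
  [-1, 0, -9]
  [-∞, -20, 0]
D(2):
  [0, -12, -21]
  [-1, 0, -9]
  [-21, -20, 0]
D(3):
  [0, -12, -21]
  [-1, 0, -9]
  [-21, -20, 0]
Answer: W*[2][1] = -1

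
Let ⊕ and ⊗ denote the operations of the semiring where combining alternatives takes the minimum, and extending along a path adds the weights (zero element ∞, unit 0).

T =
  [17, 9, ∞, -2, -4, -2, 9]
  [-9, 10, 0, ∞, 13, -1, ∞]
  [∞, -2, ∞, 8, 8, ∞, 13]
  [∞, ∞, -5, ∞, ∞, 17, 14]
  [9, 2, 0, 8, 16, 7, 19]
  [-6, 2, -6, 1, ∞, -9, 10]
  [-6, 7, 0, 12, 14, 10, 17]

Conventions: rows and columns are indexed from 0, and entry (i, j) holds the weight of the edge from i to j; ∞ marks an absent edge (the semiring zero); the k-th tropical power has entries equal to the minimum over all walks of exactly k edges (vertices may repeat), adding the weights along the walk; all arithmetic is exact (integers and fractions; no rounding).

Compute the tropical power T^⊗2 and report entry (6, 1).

T^⊗2:
  [-8, -2, -8, -1, 12, -11, 8]
  [-7, -2, -7, -11, -13, -11, 0]
  [-11, 8, -2, 16, 11, -3, 22]
  [8, -7, 11, 3, 3, 8, 8]
  [-7, -2, 1, 7, 5, -2, 13]
  [-15, -8, -15, -8, -10, -18, 1]
  [-2, -2, 4, -8, -10, -8, 3]
Key observation: the optimum is the walk 6->2->1, with weight 0 + (-2) = -2.
Optimal value attained by: walk 6->2->1.
Answer: (T^⊗2)[6][1] = -2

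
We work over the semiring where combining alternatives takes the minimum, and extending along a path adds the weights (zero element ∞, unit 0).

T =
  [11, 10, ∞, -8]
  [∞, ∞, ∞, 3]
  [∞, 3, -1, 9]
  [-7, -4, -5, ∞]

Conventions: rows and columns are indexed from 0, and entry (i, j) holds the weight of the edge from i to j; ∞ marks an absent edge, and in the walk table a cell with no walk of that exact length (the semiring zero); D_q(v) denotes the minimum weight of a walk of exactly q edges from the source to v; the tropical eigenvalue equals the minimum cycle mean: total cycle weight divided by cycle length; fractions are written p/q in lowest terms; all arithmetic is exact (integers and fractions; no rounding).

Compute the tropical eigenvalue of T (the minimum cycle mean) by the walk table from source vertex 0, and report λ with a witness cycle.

q=0: [0, ∞, ∞, ∞]
q=1: [11, 10, ∞, -8]
q=2: [-15, -12, -13, 3]
q=3: [-4, -10, -14, -23]
q=4: [-30, -27, -28, -12]
Optimal cycle mean attained by: cycle 0->3->0, total (-8) + (-7), length 2.
Answer: λ = -15/2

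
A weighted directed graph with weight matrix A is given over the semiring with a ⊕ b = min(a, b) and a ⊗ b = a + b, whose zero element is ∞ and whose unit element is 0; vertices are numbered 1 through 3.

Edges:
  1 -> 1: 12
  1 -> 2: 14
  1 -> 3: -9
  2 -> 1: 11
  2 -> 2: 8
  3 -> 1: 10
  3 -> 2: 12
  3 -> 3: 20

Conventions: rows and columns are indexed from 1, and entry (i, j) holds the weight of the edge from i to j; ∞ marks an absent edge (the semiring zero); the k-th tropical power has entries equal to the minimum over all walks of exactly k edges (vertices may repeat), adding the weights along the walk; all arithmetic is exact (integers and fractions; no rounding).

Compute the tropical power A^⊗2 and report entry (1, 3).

A^⊗2:
  [1, 3, 3]
  [19, 16, 2]
  [22, 20, 1]
Key observation: the optimum is the walk 1->1->3, with weight 12 + (-9) = 3.
Optimal value attained by: walk 1->1->3.
Answer: (A^⊗2)[1][3] = 3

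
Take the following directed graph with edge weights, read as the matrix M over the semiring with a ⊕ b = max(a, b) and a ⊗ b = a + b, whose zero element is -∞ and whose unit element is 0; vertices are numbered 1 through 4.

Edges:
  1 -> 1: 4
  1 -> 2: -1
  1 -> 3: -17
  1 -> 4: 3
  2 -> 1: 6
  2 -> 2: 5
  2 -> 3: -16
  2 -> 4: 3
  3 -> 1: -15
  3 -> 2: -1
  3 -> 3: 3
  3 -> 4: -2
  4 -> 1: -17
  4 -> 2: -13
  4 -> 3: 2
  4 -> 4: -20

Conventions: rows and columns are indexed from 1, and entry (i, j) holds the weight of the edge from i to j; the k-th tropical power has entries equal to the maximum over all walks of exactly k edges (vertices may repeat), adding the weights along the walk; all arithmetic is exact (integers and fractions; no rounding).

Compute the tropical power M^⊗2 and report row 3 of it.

M^⊗2:
  [8, 4, 5, 7]
  [11, 10, 5, 9]
  [5, 4, 6, 2]
  [-7, 1, 5, 0]
Answer: row 3 of M^⊗2 = [5, 4, 6, 2]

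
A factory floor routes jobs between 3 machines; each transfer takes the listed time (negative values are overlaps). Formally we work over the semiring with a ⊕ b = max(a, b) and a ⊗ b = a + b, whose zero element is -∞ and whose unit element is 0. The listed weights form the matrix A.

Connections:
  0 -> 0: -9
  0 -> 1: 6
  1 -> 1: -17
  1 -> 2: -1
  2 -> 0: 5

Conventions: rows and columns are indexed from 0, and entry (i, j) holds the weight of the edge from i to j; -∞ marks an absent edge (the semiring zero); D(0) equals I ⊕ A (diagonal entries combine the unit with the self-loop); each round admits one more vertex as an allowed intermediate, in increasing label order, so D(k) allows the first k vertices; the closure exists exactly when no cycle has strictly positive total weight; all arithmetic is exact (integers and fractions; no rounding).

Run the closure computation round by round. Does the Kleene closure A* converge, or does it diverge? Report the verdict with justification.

D(0):
  [0, 6, -∞]
  [-∞, 0, -1]
  [5, -∞, 0]
D(1):
  [0, 6, -∞]
  [-∞, 0, -1]
  [5, 11, 0]
Detection: at round 2, diagonal entry (2, 2) turns strictly positive.
Key observation: the cycle 2->0->1->2 has total weight 5 + 6 + (-1), which is strictly positive.
Answer: DIVERGES — positive cycle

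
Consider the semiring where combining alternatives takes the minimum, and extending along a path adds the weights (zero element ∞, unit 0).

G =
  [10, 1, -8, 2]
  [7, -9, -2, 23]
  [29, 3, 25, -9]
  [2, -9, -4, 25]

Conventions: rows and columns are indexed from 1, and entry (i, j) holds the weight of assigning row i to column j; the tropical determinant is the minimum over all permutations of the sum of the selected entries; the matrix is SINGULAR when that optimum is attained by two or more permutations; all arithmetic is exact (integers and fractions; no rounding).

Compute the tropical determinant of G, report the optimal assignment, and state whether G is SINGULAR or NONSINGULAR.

σ = (1, 2, 3, 4): 10 + (-9) + 25 + 25 = 51
σ = (1, 2, 4, 3): 10 + (-9) + (-9) + (-4) = -12
σ = (1, 3, 2, 4): 10 + (-2) + 3 + 25 = 36
σ = (1, 3, 4, 2): 10 + (-2) + (-9) + (-9) = -10
σ = (1, 4, 2, 3): 10 + 23 + 3 + (-4) = 32
σ = (1, 4, 3, 2): 10 + 23 + 25 + (-9) = 49
σ = (2, 1, 3, 4): 1 + 7 + 25 + 25 = 58
σ = (2, 1, 4, 3): 1 + 7 + (-9) + (-4) = -5
σ = (2, 3, 1, 4): 1 + (-2) + 29 + 25 = 53
σ = (2, 3, 4, 1): 1 + (-2) + (-9) + 2 = -8
σ = (2, 4, 1, 3): 1 + 23 + 29 + (-4) = 49
σ = (2, 4, 3, 1): 1 + 23 + 25 + 2 = 51
σ = (3, 1, 2, 4): (-8) + 7 + 3 + 25 = 27
σ = (3, 1, 4, 2): (-8) + 7 + (-9) + (-9) = -19
σ = (3, 2, 1, 4): (-8) + (-9) + 29 + 25 = 37
σ = (3, 2, 4, 1): (-8) + (-9) + (-9) + 2 = -24
σ = (3, 4, 1, 2): (-8) + 23 + 29 + (-9) = 35
σ = (3, 4, 2, 1): (-8) + 23 + 3 + 2 = 20
σ = (4, 1, 2, 3): 2 + 7 + 3 + (-4) = 8
σ = (4, 1, 3, 2): 2 + 7 + 25 + (-9) = 25
σ = (4, 2, 1, 3): 2 + (-9) + 29 + (-4) = 18
σ = (4, 2, 3, 1): 2 + (-9) + 25 + 2 = 20
σ = (4, 3, 1, 2): 2 + (-2) + 29 + (-9) = 20
σ = (4, 3, 2, 1): 2 + (-2) + 3 + 2 = 5
Optimal value attained by: σ = (3, 2, 4, 1).
Answer: det⊕(G) = -24; verdict: NONSINGULAR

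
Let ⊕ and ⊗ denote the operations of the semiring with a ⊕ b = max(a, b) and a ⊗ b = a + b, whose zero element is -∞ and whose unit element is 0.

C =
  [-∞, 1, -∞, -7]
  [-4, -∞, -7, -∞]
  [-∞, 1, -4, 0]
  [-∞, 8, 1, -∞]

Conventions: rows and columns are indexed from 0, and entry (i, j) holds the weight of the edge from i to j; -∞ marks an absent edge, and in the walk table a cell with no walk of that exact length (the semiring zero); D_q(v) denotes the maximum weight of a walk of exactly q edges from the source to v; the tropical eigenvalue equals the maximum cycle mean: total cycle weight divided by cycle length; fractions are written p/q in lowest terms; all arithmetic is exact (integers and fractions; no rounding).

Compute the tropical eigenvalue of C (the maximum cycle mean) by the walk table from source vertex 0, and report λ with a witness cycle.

q=0: [0, -∞, -∞, -∞]
q=1: [-∞, 1, -∞, -7]
q=2: [-3, 1, -6, -∞]
q=3: [-3, -2, -6, -6]
q=4: [-6, 2, -5, -6]
Optimal cycle mean attained by: cycle 2->3->2, total 0 + 1, length 2.
Answer: λ = 1/2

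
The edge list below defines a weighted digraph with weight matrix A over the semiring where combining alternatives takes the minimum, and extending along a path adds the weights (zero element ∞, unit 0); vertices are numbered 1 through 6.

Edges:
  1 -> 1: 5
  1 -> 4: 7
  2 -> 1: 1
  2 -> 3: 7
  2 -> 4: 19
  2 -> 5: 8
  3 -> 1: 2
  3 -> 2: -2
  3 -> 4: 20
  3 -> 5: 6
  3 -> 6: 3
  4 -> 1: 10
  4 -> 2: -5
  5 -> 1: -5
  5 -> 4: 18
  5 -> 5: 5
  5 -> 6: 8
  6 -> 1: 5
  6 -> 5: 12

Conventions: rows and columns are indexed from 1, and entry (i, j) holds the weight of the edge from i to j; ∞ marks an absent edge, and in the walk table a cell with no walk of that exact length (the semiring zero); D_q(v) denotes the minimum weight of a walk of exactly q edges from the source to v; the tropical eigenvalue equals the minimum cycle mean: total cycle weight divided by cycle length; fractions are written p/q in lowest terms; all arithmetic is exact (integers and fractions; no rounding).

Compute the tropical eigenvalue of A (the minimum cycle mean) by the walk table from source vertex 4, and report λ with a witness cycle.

q=0: [∞, ∞, ∞, 0, ∞, ∞]
q=1: [10, -5, ∞, ∞, ∞, ∞]
q=2: [-4, ∞, 2, 14, 3, ∞]
q=3: [-2, 0, ∞, 3, 8, 5]
q=4: [1, -2, 7, 5, 8, 16]
q=5: [-1, 0, 5, 8, 6, 10]
q=6: [1, 3, 7, 6, 8, 8]
Optimal cycle mean attained by: cycle 1->4->2->1, total 7 + (-5) + 1, length 3.
Answer: λ = 1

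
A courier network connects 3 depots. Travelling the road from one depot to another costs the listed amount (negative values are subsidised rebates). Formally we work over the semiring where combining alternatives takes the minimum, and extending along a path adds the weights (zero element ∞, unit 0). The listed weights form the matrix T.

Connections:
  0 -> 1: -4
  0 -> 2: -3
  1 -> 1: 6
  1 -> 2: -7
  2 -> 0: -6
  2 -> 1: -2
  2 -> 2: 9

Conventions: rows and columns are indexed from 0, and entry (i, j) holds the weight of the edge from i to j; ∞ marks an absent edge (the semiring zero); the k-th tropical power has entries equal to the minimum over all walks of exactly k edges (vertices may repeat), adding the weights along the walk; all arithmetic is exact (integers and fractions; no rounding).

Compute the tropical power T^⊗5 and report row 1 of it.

T^⊗2:
  [-9, -5, -11]
  [-13, -9, -1]
  [3, -10, -9]
T^⊗3:
  [-17, -13, -12]
  [-7, -17, -16]
  [-15, -11, -17]
T^⊗4:
  [-18, -21, -20]
  [-22, -18, -24]
  [-23, -19, -18]
T^⊗5:
  [-26, -22, -28]
  [-30, -26, -25]
  [-24, -27, -26]
Answer: row 1 of T^⊗5 = [-30, -26, -25]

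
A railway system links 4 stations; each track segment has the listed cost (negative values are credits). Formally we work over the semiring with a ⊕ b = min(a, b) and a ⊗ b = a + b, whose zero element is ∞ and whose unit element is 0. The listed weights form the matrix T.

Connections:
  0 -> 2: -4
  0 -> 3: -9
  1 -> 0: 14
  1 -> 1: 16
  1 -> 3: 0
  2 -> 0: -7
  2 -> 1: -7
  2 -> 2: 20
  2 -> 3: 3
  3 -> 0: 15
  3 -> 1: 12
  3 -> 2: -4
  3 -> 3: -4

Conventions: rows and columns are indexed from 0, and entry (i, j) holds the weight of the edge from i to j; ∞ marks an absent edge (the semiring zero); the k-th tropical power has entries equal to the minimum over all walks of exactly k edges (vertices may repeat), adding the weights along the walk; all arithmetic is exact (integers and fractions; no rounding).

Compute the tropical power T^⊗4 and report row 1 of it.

T^⊗2:
  [-11, -11, -13, -13]
  [15, 12, -4, -4]
  [7, 9, -11, -16]
  [-11, -11, -8, -8]
T^⊗3:
  [-20, -20, -17, -20]
  [-11, -11, -8, -8]
  [-18, -18, -20, -20]
  [-15, -15, -15, -20]
T^⊗4:
  [-24, -24, -24, -29]
  [-15, -15, -15, -20]
  [-27, -27, -24, -27]
  [-22, -22, -24, -24]
Answer: row 1 of T^⊗4 = [-15, -15, -15, -20]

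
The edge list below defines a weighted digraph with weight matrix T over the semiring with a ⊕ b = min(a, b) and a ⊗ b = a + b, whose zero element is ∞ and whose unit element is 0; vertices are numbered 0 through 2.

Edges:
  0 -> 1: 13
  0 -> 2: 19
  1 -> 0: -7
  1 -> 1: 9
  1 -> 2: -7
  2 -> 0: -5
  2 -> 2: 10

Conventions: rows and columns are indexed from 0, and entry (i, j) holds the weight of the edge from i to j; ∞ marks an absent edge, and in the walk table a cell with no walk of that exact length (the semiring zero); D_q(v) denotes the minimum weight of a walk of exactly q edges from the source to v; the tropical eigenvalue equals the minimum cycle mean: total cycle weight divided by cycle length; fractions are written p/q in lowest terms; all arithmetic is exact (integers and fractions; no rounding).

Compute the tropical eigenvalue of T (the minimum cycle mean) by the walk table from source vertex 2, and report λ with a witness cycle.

q=0: [∞, ∞, 0]
q=1: [-5, ∞, 10]
q=2: [5, 8, 14]
q=3: [1, 17, 1]
Optimal cycle mean attained by: cycle 0->1->2->0, total 13 + (-7) + (-5), length 3.
Answer: λ = 1/3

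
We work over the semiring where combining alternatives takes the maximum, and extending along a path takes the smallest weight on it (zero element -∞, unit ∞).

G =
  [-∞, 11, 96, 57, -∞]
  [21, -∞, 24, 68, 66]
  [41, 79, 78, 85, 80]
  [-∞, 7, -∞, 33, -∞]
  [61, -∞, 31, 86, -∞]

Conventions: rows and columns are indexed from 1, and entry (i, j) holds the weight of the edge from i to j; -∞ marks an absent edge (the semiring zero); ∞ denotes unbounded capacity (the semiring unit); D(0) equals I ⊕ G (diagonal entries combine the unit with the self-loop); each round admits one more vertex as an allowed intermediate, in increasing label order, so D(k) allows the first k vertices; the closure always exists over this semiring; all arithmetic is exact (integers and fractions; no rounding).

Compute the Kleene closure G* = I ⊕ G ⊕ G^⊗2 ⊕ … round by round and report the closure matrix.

D(0):
  [∞, 11, 96, 57, -∞]
  [21, ∞, 24, 68, 66]
  [41, 79, ∞, 85, 80]
  [-∞, 7, -∞, ∞, -∞]
  [61, -∞, 31, 86, ∞]
D(1):
  [∞, 11, 96, 57, -∞]
  [21, ∞, 24, 68, 66]
  [41, 79, ∞, 85, 80]
  [-∞, 7, -∞, ∞, -∞]
  [61, 11, 61, 86, ∞]
D(2):
  [∞, 11, 96, 57, 11]
  [21, ∞, 24, 68, 66]
  [41, 79, ∞, 85, 80]
  [7, 7, 7, ∞, 7]
  [61, 11, 61, 86, ∞]
D(3):
  [∞, 79, 96, 85, 80]
  [24, ∞, 24, 68, 66]
  [41, 79, ∞, 85, 80]
  [7, 7, 7, ∞, 7]
  [61, 61, 61, 86, ∞]
D(4):
  [∞, 79, 96, 85, 80]
  [24, ∞, 24, 68, 66]
  [41, 79, ∞, 85, 80]
  [7, 7, 7, ∞, 7]
  [61, 61, 61, 86, ∞]
D(5):
  [∞, 79, 96, 85, 80]
  [61, ∞, 61, 68, 66]
  [61, 79, ∞, 85, 80]
  [7, 7, 7, ∞, 7]
  [61, 61, 61, 86, ∞]
Answer: G* = [[∞, 79, 96, 85, 80], [61, ∞, 61, 68, 66], [61, 79, ∞, 85, 80], [7, 7, 7, ∞, 7], [61, 61, 61, 86, ∞]]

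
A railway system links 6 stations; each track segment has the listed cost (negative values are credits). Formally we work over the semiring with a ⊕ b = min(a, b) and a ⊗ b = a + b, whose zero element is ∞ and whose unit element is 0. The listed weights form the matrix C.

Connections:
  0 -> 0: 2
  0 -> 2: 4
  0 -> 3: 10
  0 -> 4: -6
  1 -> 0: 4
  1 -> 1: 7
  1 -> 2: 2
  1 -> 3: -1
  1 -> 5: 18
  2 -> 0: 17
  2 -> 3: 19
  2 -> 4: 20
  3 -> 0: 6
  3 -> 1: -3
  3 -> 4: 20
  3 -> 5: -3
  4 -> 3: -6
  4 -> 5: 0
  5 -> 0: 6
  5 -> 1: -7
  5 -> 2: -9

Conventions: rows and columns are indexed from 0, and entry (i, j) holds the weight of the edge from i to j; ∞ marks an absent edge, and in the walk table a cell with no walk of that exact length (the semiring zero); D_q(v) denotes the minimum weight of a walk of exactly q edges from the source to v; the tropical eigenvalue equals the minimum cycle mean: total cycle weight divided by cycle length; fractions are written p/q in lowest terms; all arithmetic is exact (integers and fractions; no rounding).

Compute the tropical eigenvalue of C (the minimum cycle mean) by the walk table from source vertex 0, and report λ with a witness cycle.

q=0: [0, ∞, ∞, ∞, ∞, ∞]
q=1: [2, ∞, 4, 10, -6, ∞]
q=2: [4, 7, 6, -12, -4, -6]
q=3: [-6, -15, -15, -10, -2, -15]
q=4: [-11, -22, -24, -16, -12, -13]
q=5: [-18, -20, -22, -23, -17, -19]
q=6: [-17, -26, -28, -23, -24, -26]
Optimal cycle mean attained by: cycle 1->3->5->1, total (-1) + (-3) + (-7), length 3.
Answer: λ = -11/3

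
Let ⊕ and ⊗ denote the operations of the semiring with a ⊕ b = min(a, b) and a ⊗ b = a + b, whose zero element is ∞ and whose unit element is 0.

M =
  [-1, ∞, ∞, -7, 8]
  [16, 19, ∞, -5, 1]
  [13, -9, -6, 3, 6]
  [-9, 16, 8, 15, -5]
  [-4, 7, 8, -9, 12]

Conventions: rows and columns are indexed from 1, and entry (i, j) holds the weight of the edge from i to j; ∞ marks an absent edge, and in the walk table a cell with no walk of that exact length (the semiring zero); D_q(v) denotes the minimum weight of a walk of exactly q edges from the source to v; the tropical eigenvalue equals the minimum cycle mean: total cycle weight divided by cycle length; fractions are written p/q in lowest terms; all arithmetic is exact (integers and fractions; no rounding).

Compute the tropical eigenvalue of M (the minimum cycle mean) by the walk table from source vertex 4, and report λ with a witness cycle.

q=0: [∞, ∞, ∞, 0, ∞]
q=1: [-9, 16, 8, 15, -5]
q=2: [-10, -1, 2, -16, -1]
q=3: [-25, -7, -8, -17, -21]
q=4: [-26, -17, -14, -32, -22]
q=5: [-41, -23, -24, -33, -37]
Optimal cycle mean attained by: cycle 1->4->1, total (-7) + (-9), length 2.
Answer: λ = -8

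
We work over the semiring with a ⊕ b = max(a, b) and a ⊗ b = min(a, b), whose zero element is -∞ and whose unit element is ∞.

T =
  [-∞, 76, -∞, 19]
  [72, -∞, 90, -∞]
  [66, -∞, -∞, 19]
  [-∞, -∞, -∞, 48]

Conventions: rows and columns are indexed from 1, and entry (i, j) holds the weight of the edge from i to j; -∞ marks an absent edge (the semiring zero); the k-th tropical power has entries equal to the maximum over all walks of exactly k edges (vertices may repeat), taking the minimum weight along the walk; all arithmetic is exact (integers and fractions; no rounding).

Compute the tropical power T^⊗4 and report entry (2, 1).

T^⊗2:
  [72, -∞, 76, 19]
  [66, 72, -∞, 19]
  [-∞, 66, -∞, 19]
  [-∞, -∞, -∞, 48]
T^⊗3:
  [66, 72, -∞, 19]
  [72, 66, 72, 19]
  [66, -∞, 66, 19]
  [-∞, -∞, -∞, 48]
T^⊗4:
  [72, 66, 72, 19]
  [66, 72, 66, 19]
  [66, 66, -∞, 19]
  [-∞, -∞, -∞, 48]
Key observation: the optimum is the walk 2->1->2->3->1, with weight 72 min 76 min 90 min 66 = 66.
Optimal value attained by: walk 2->1->2->3->1.
Answer: (T^⊗4)[2][1] = 66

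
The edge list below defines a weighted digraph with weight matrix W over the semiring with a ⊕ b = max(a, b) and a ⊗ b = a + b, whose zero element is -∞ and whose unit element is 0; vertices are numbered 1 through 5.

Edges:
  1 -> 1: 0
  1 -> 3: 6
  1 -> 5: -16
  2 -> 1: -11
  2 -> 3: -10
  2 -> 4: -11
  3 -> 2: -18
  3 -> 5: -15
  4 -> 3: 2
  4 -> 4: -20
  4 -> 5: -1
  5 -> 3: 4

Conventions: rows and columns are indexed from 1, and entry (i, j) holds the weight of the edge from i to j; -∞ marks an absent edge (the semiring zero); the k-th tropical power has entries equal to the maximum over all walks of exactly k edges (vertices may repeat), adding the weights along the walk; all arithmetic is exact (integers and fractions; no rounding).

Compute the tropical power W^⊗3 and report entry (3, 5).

W^⊗2:
  [0, -12, 6, -∞, -9]
  [-11, -28, -5, -31, -12]
  [-29, -∞, -11, -29, -∞]
  [-∞, -16, 3, -40, -13]
  [-∞, -14, -∞, -∞, -11]
W^⊗3:
  [0, -12, 6, -23, -9]
  [-11, -23, -5, -39, -20]
  [-29, -29, -23, -49, -26]
  [-27, -15, -9, -27, -12]
  [-25, -∞, -7, -25, -∞]
Key observation: the optimum is the walk 3->5->3->5, with weight (-15) + 4 + (-15) = -26.
Optimal value attained by: walk 3->5->3->5.
Answer: (W^⊗3)[3][5] = -26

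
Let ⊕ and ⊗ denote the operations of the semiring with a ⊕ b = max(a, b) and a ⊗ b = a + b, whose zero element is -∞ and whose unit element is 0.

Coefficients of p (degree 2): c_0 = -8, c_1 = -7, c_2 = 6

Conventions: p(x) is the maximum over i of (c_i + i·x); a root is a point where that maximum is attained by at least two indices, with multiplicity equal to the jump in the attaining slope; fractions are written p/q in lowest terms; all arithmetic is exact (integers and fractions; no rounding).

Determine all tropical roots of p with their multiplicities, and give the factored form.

hull edge (i=0, c=-8) to (i=2, c=6): slope 7, span 2
Factored form: p(x) = 6 ⊗ (x ⊕ (-7)) ⊗ (x ⊕ (-7))
Answer: roots = -7 (mult 2)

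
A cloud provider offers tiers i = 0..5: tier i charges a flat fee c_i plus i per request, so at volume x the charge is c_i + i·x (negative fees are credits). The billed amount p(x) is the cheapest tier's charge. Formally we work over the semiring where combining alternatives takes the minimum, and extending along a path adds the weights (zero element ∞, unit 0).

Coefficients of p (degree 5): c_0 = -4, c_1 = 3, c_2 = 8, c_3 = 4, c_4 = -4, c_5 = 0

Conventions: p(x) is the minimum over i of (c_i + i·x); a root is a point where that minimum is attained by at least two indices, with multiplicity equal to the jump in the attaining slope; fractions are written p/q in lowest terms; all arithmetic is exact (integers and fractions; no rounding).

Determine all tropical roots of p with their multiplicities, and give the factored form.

hull edge (i=0, c=-4) to (i=4, c=-4): slope 0, span 4
hull edge (i=4, c=-4) to (i=5, c=0): slope 4, span 1
Factored form: p(x) = 0 ⊗ (x ⊕ (-4)) ⊗ (x ⊕ 0) ⊗ (x ⊕ 0) ⊗ (x ⊕ 0) ⊗ (x ⊕ 0)
Answer: roots = -4 (mult 1), 0 (mult 4)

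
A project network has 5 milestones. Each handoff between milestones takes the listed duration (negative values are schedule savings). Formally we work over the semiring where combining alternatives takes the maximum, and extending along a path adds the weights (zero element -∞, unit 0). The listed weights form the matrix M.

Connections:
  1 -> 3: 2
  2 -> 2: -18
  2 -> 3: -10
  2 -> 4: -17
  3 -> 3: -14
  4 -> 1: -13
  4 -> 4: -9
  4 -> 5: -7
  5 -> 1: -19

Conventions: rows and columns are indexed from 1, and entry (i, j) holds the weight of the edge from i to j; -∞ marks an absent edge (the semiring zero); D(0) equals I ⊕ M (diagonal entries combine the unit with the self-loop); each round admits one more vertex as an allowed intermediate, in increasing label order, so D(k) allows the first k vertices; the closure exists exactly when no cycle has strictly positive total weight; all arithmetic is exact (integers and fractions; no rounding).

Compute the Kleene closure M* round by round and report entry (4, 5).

D(0):
  [0, -∞, 2, -∞, -∞]
  [-∞, 0, -10, -17, -∞]
  [-∞, -∞, 0, -∞, -∞]
  [-13, -∞, -∞, 0, -7]
  [-19, -∞, -∞, -∞, 0]
D(1):
  [0, -∞, 2, -∞, -∞]
  [-∞, 0, -10, -17, -∞]
  [-∞, -∞, 0, -∞, -∞]
  [-13, -∞, -11, 0, -7]
  [-19, -∞, -17, -∞, 0]
D(2):
  [0, -∞, 2, -∞, -∞]
  [-∞, 0, -10, -17, -∞]
  [-∞, -∞, 0, -∞, -∞]
  [-13, -∞, -11, 0, -7]
  [-19, -∞, -17, -∞, 0]
D(3):
  [0, -∞, 2, -∞, -∞]
  [-∞, 0, -10, -17, -∞]
  [-∞, -∞, 0, -∞, -∞]
  [-13, -∞, -11, 0, -7]
  [-19, -∞, -17, -∞, 0]
D(4):
  [0, -∞, 2, -∞, -∞]
  [-30, 0, -10, -17, -24]
  [-∞, -∞, 0, -∞, -∞]
  [-13, -∞, -11, 0, -7]
  [-19, -∞, -17, -∞, 0]
D(5):
  [0, -∞, 2, -∞, -∞]
  [-30, 0, -10, -17, -24]
  [-∞, -∞, 0, -∞, -∞]
  [-13, -∞, -11, 0, -7]
  [-19, -∞, -17, -∞, 0]
Answer: M*[4][5] = -7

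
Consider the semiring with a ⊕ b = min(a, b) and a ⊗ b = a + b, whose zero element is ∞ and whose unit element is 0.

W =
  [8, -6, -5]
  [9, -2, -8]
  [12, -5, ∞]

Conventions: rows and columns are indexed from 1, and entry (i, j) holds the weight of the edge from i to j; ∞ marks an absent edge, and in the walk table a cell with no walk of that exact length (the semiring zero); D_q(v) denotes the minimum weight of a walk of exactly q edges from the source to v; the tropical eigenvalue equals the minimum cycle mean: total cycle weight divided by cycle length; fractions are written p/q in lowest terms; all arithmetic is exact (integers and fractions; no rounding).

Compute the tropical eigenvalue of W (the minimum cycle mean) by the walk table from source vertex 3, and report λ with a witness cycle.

q=0: [∞, ∞, 0]
q=1: [12, -5, ∞]
q=2: [4, -7, -13]
q=3: [-1, -18, -15]
Optimal cycle mean attained by: cycle 2->3->2, total (-8) + (-5), length 2.
Answer: λ = -13/2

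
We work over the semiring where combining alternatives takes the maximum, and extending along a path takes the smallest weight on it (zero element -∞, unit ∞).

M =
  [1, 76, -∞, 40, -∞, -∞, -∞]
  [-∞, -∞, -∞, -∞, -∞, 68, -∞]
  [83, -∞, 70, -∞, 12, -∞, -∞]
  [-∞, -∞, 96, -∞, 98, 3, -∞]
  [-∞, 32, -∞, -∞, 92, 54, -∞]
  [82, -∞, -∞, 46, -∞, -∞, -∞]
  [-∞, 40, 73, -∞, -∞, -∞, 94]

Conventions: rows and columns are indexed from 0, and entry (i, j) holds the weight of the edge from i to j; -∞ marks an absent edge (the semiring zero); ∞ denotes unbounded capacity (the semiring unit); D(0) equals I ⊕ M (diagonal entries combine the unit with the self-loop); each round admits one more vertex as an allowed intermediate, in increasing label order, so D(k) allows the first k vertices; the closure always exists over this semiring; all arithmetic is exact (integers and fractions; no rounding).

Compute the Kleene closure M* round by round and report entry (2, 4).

D(0):
  [∞, 76, -∞, 40, -∞, -∞, -∞]
  [-∞, ∞, -∞, -∞, -∞, 68, -∞]
  [83, -∞, ∞, -∞, 12, -∞, -∞]
  [-∞, -∞, 96, ∞, 98, 3, -∞]
  [-∞, 32, -∞, -∞, ∞, 54, -∞]
  [82, -∞, -∞, 46, -∞, ∞, -∞]
  [-∞, 40, 73, -∞, -∞, -∞, ∞]
D(1):
  [∞, 76, -∞, 40, -∞, -∞, -∞]
  [-∞, ∞, -∞, -∞, -∞, 68, -∞]
  [83, 76, ∞, 40, 12, -∞, -∞]
  [-∞, -∞, 96, ∞, 98, 3, -∞]
  [-∞, 32, -∞, -∞, ∞, 54, -∞]
  [82, 76, -∞, 46, -∞, ∞, -∞]
  [-∞, 40, 73, -∞, -∞, -∞, ∞]
D(2):
  [∞, 76, -∞, 40, -∞, 68, -∞]
  [-∞, ∞, -∞, -∞, -∞, 68, -∞]
  [83, 76, ∞, 40, 12, 68, -∞]
  [-∞, -∞, 96, ∞, 98, 3, -∞]
  [-∞, 32, -∞, -∞, ∞, 54, -∞]
  [82, 76, -∞, 46, -∞, ∞, -∞]
  [-∞, 40, 73, -∞, -∞, 40, ∞]
D(3):
  [∞, 76, -∞, 40, -∞, 68, -∞]
  [-∞, ∞, -∞, -∞, -∞, 68, -∞]
  [83, 76, ∞, 40, 12, 68, -∞]
  [83, 76, 96, ∞, 98, 68, -∞]
  [-∞, 32, -∞, -∞, ∞, 54, -∞]
  [82, 76, -∞, 46, -∞, ∞, -∞]
  [73, 73, 73, 40, 12, 68, ∞]
D(4):
  [∞, 76, 40, 40, 40, 68, -∞]
  [-∞, ∞, -∞, -∞, -∞, 68, -∞]
  [83, 76, ∞, 40, 40, 68, -∞]
  [83, 76, 96, ∞, 98, 68, -∞]
  [-∞, 32, -∞, -∞, ∞, 54, -∞]
  [82, 76, 46, 46, 46, ∞, -∞]
  [73, 73, 73, 40, 40, 68, ∞]
D(5):
  [∞, 76, 40, 40, 40, 68, -∞]
  [-∞, ∞, -∞, -∞, -∞, 68, -∞]
  [83, 76, ∞, 40, 40, 68, -∞]
  [83, 76, 96, ∞, 98, 68, -∞]
  [-∞, 32, -∞, -∞, ∞, 54, -∞]
  [82, 76, 46, 46, 46, ∞, -∞]
  [73, 73, 73, 40, 40, 68, ∞]
D(6):
  [∞, 76, 46, 46, 46, 68, -∞]
  [68, ∞, 46, 46, 46, 68, -∞]
  [83, 76, ∞, 46, 46, 68, -∞]
  [83, 76, 96, ∞, 98, 68, -∞]
  [54, 54, 46, 46, ∞, 54, -∞]
  [82, 76, 46, 46, 46, ∞, -∞]
  [73, 73, 73, 46, 46, 68, ∞]
D(7):
  [∞, 76, 46, 46, 46, 68, -∞]
  [68, ∞, 46, 46, 46, 68, -∞]
  [83, 76, ∞, 46, 46, 68, -∞]
  [83, 76, 96, ∞, 98, 68, -∞]
  [54, 54, 46, 46, ∞, 54, -∞]
  [82, 76, 46, 46, 46, ∞, -∞]
  [73, 73, 73, 46, 46, 68, ∞]
Answer: M*[2][4] = 46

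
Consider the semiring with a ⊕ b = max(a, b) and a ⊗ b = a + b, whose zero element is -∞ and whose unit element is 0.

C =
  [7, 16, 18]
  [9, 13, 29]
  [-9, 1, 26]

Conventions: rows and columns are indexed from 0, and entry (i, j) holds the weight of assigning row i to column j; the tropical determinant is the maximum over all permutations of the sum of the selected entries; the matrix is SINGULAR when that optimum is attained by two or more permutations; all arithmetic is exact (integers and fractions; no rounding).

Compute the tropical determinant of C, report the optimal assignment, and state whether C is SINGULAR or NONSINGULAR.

σ = (0, 1, 2): 7 + 13 + 26 = 46
σ = (0, 2, 1): 7 + 29 + 1 = 37
σ = (1, 0, 2): 16 + 9 + 26 = 51
σ = (1, 2, 0): 16 + 29 + (-9) = 36
σ = (2, 0, 1): 18 + 9 + 1 = 28
σ = (2, 1, 0): 18 + 13 + (-9) = 22
Optimal value attained by: σ = (1, 0, 2).
Answer: det⊕(C) = 51; verdict: NONSINGULAR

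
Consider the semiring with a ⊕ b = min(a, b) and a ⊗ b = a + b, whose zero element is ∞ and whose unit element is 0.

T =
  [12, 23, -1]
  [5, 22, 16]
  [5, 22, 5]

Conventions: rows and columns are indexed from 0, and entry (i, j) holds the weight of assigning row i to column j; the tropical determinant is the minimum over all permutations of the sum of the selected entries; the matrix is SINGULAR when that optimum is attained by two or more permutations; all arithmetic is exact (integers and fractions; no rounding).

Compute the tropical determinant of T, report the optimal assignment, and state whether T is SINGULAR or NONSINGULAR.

σ = (0, 1, 2): 12 + 22 + 5 = 39
σ = (0, 2, 1): 12 + 16 + 22 = 50
σ = (1, 0, 2): 23 + 5 + 5 = 33
σ = (1, 2, 0): 23 + 16 + 5 = 44
σ = (2, 0, 1): (-1) + 5 + 22 = 26
σ = (2, 1, 0): (-1) + 22 + 5 = 26
Optimal value attained by: σ = (2, 0, 1).
Answer: det⊕(T) = 26; verdict: SINGULAR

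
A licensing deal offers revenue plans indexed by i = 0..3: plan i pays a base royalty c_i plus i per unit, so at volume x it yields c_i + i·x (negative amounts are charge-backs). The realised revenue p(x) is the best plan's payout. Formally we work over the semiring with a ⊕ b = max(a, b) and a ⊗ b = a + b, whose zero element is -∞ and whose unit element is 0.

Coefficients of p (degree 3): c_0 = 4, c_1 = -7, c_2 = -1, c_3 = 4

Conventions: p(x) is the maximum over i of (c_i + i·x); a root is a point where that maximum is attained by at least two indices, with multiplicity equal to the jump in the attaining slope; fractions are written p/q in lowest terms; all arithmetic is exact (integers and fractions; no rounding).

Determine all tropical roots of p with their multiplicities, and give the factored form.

hull edge (i=0, c=4) to (i=3, c=4): slope 0, span 3
Factored form: p(x) = 4 ⊗ (x ⊕ 0) ⊗ (x ⊕ 0) ⊗ (x ⊕ 0)
Answer: roots = 0 (mult 3)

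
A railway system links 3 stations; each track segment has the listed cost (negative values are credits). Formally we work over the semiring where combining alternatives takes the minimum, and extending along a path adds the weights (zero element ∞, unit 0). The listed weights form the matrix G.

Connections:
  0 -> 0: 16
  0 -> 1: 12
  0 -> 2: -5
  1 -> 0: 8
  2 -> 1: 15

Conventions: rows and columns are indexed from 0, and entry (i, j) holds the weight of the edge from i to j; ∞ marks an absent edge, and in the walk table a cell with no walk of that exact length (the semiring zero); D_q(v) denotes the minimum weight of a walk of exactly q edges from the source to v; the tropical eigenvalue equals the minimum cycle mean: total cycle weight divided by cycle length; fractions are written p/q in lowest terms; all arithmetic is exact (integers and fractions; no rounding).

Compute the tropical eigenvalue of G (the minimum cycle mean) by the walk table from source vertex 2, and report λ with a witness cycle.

q=0: [∞, ∞, 0]
q=1: [∞, 15, ∞]
q=2: [23, ∞, ∞]
q=3: [39, 35, 18]
Optimal cycle mean attained by: cycle 0->2->1->0, total (-5) + 15 + 8, length 3.
Answer: λ = 6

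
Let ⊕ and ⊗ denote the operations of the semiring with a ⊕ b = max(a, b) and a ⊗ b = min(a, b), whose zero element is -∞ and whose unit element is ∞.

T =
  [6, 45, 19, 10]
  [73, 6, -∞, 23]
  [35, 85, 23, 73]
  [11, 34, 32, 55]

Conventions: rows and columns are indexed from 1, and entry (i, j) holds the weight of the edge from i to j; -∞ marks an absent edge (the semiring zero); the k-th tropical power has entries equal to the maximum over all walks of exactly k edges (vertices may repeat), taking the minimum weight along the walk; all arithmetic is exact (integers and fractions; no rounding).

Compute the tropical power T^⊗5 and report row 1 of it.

T^⊗2:
  [45, 19, 19, 23]
  [11, 45, 23, 23]
  [73, 35, 32, 55]
  [34, 34, 32, 55]
T^⊗3:
  [19, 45, 23, 23]
  [45, 23, 23, 23]
  [35, 45, 32, 55]
  [34, 34, 32, 55]
T^⊗4:
  [45, 23, 23, 23]
  [23, 45, 23, 23]
  [45, 35, 32, 55]
  [34, 34, 32, 55]
T^⊗5:
  [23, 45, 23, 23]
  [45, 23, 23, 23]
  [35, 45, 32, 55]
  [34, 34, 32, 55]
Answer: row 1 of T^⊗5 = [23, 45, 23, 23]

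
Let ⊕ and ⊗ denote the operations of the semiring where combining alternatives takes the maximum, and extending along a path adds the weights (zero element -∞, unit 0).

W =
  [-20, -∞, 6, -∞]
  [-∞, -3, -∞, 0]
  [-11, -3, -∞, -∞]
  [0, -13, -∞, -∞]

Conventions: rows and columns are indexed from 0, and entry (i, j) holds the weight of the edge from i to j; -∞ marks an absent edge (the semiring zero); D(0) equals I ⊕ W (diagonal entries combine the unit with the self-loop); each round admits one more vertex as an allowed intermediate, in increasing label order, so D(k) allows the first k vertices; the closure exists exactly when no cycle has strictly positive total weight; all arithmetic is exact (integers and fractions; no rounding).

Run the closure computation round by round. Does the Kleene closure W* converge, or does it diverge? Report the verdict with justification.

D(0):
  [0, -∞, 6, -∞]
  [-∞, 0, -∞, 0]
  [-11, -3, 0, -∞]
  [0, -13, -∞, 0]
D(1):
  [0, -∞, 6, -∞]
  [-∞, 0, -∞, 0]
  [-11, -3, 0, -∞]
  [0, -13, 6, 0]
D(2):
  [0, -∞, 6, -∞]
  [-∞, 0, -∞, 0]
  [-11, -3, 0, -3]
  [0, -13, 6, 0]
Detection: at round 3, diagonal entry (3, 3) turns strictly positive.
Key observation: the cycle 3->0->2->1->3 has total weight 0 + 6 + (-3) + 0, which is strictly positive.
Answer: DIVERGES — positive cycle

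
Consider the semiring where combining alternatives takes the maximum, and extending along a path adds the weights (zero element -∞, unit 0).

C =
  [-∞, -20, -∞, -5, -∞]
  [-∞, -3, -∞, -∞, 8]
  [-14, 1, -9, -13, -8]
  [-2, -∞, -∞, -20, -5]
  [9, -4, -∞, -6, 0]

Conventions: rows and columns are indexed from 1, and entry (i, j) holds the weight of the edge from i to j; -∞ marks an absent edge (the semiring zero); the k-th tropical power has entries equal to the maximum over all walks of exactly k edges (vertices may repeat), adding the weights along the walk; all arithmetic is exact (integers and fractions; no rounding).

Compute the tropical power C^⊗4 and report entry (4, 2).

C^⊗2:
  [-7, -23, -∞, -25, -10]
  [17, 4, -∞, 2, 8]
  [1, -2, -18, -14, 9]
  [4, -9, -∞, -7, -5]
  [9, -4, -∞, 4, 4]
C^⊗3:
  [-1, -14, -∞, -12, -10]
  [17, 4, -∞, 12, 12]
  [18, 5, -27, 3, 9]
  [4, -9, -∞, -1, -1]
  [13, 0, -∞, 4, 4]
C^⊗4:
  [-1, -14, -∞, -6, -6]
  [21, 8, -∞, 12, 12]
  [18, 5, -36, 13, 13]
  [8, -5, -∞, -1, -1]
  [13, 0, -∞, 8, 8]
Key observation: the optimum is the walk 4->5->2->5->2, with weight (-5) + (-4) + 8 + (-4) = -5.
Optimal value attained by: walk 4->5->2->5->2.
Answer: (C^⊗4)[4][2] = -5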